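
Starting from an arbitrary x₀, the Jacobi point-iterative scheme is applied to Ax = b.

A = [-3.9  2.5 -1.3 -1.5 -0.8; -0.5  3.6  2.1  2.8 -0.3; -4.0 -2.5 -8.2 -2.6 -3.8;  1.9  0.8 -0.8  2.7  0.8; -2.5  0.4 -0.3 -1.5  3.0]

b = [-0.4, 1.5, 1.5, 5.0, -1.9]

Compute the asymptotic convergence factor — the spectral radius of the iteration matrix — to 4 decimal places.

1.1720

Let D = diag(-3.9, 3.6, -8.2, 2.7, 3); L, U the strict triangles.
Jacobi T = -D⁻¹(L+U): T[0,4] = -(-0.8)/(-3.9) = -0.2051; T[0,0] = 0.
  T[0,:] = [+0.0000 +0.6410 -0.3333 -0.3846 -0.2051]
  T[1,:] = [+0.1389 +0.0000 -0.5833 -0.7778 +0.0833]
  T[2,:] = [-0.4878 -0.3049 +0.0000 -0.3171 -0.4634]
  T[3,:] = [-0.7037 -0.2963 +0.2963 +0.0000 -0.2963]
  T[4,:] = [+0.8333 -0.1333 +0.1000 +0.5000 +0.0000]
|roots of det(T-λI)|: 1.1720, 0.7524, 0.7524, 0.4970, 0.0181.
ρ(T) = max|λ| = 1.1720; 1.1720 > 1 ⇒ diverges.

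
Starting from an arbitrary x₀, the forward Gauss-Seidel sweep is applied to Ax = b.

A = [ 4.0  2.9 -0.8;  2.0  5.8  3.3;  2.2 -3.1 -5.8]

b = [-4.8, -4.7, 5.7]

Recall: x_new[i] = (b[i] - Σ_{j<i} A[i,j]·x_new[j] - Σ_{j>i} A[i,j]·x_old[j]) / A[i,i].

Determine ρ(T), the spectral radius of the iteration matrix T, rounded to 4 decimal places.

Write A = D+L+U with D = diag(4, 5.8, -5.8).
GS T = -(D+L)⁻¹U: row 0 first, T[0,1] = -(2.9)/(4) = -0.7250; later rows by forward substitution.
  T[0,:] = [+0.0000 -0.7250 +0.2000]
  T[1,:] = [+0.0000 +0.2500 -0.6379]
  T[2,:] = [+0.0000 -0.4086 +0.4168]
|roots of det(T-λI)|: 0.8507, 0.1839, 0.0000.
spectral radius ρ = 0.8507; 0.8507 < 1 ⇒ converges.

0.8507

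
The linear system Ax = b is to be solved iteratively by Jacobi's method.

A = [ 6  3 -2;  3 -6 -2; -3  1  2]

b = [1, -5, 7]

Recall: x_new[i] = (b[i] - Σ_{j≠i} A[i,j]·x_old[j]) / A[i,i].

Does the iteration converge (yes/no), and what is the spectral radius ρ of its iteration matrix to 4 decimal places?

yes, ρ = 0.7919

A = D + L + U where D = diag(6, -6, 2).
Jacobi T = -D⁻¹(L+U): T[0,1] = -(3)/(6) = -0.5000; T[0,0] = 0.
  T[0,:] = [+0.0000, -0.5000, +0.3333]
  T[1,:] = [+0.5000, +0.0000, -0.3333]
  T[2,:] = [+1.5000, -0.5000, +0.0000]
|eigenvalues of T|: 0.7919, 0.4588, 0.4588.
spectral radius ρ = 0.7919; 0.7919 < 1, so it converges for any x₀.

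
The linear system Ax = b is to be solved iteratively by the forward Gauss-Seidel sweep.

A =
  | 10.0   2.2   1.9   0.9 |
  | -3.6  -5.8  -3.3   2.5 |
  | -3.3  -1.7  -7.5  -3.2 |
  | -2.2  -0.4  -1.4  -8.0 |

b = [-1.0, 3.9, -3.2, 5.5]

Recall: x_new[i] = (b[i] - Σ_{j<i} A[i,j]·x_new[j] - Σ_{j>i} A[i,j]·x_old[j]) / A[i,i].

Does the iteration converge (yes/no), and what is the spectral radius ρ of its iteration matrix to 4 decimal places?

yes, ρ = 0.2947

Split A = D + L + U, D = diag(10, -5.8, -7.5, -8).
T_GS = -(D+L)⁻¹U: row 0 first, T[0,1] = -(2.2)/(10) = -0.2200; later rows by forward substitution.
  T[0,:] = [+0.0000  -0.2200  -0.1900  -0.0900]
  T[1,:] = [+0.0000  +0.1366  -0.4510  +0.4869]
  T[2,:] = [+0.0000  +0.0658  +0.1858  -0.4974]
  T[3,:] = [+0.0000  +0.0421  +0.0423  +0.0875]
|λ(T)| sorted: 0.2947, 0.2233, 0.2233, 0.0000.
ρ = 0.2947; 0.2947 < 1 ⇒ converges.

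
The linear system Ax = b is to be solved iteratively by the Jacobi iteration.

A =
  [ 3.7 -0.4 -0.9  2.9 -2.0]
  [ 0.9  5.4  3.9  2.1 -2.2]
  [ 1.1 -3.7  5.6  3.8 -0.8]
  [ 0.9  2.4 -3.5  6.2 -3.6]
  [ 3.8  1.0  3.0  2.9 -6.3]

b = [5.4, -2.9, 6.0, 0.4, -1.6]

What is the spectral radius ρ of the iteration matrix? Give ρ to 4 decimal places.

1.1531

Write A = D+L+U with D = diag(3.7, 5.4, 5.6, 6.2, -6.3).
T_J = -D⁻¹(L+U): T[3,1] = -(2.4)/(6.2) = -0.3871; T[3,3] = 0.
  T[0,:] = [+0.0000 +0.1081 +0.2432 -0.7838 +0.5405]
  T[1,:] = [-0.1667 +0.0000 -0.7222 -0.3889 +0.4074]
  T[2,:] = [-0.1964 +0.6607 +0.0000 -0.6786 +0.1429]
  T[3,:] = [-0.1452 -0.3871 +0.5645 +0.0000 +0.5806]
  T[4,:] = [+0.6032 +0.1587 +0.4762 +0.4603 +0.0000]
eigenvalue magnitudes: 1.1531, 0.8999, 0.8999, 0.4129, 0.4129.
ρ = 1.1531; 1.1531 > 1 ⇒ diverges.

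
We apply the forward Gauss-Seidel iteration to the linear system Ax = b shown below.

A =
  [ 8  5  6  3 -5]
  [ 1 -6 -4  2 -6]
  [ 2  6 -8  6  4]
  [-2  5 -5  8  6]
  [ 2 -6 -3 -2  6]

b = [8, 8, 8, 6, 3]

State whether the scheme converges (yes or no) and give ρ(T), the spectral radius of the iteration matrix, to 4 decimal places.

no, ρ = 1.1756

Split A = D + L + U, D = diag(8, -6, -8, 8, 6).
T_GS = -(D+L)⁻¹U: row 0 first, T[0,1] = -(5)/(8) = -0.6250; later rows by forward substitution.
  T[0,:] = [+0.0000, -0.6250, -0.7500, -0.3750, +0.6250]
  T[1,:] = [+0.0000, -0.1042, -0.7917, +0.2708, -0.8958]
  T[2,:] = [+0.0000, -0.2344, -0.7812, +0.8594, -0.0156]
  T[3,:] = [+0.0000, -0.2376, -0.1810, +0.2741, -0.0436]
  T[4,:] = [+0.0000, -0.0922, -0.9926, +0.9169, -1.1265]
|λ(T)| sorted: 1.1756, 0.6468, 0.3656, 0.2810, 0.0000.
spectral radius ρ = 1.1756; 1.1756 > 1, so it fails to converge.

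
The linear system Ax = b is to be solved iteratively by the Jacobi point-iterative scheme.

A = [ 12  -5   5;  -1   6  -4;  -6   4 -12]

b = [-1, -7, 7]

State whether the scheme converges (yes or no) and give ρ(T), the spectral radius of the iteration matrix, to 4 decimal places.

yes, ρ = 0.8333

Let D = diag(12, 6, -12); L, U the strict triangles.
Jacobi: T = -D⁻¹(L+U), T[2,0] = -(-6)/(-12) = -0.5000; T[2,2] = 0.
  T[0,:] = [+0.0000, +0.4167, -0.4167]
  T[1,:] = [+0.1667, +0.0000, +0.6667]
  T[2,:] = [-0.5000, +0.3333, +0.0000]
moduli |λ_i(T)| = 0.8333, 0.4410, 0.4410.
ρ(T) = max|λ| = 0.8333; 0.8333 < 1, so it converges for any x₀.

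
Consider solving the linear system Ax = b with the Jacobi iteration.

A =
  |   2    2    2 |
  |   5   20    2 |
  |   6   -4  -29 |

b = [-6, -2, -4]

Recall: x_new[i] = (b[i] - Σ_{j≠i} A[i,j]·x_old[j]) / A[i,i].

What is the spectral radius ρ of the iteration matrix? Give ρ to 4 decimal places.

Let D = diag(2, 20, -29); L, U the strict triangles.
Jacobi T = -D⁻¹(L+U): T[1,2] = -(2)/(20) = -0.1000; T[1,1] = 0.
  T[0,:] = [+0.0000, -1.0000, -1.0000]
  T[1,:] = [-0.2500, +0.0000, -0.1000]
  T[2,:] = [+0.2069, -0.1379, +0.0000]
|λ(T)| sorted: 0.3169, 0.2086, 0.2086.
ρ(T) = max|λ| = 0.3169; 0.3169 < 1, so it converges for any x₀.

0.3169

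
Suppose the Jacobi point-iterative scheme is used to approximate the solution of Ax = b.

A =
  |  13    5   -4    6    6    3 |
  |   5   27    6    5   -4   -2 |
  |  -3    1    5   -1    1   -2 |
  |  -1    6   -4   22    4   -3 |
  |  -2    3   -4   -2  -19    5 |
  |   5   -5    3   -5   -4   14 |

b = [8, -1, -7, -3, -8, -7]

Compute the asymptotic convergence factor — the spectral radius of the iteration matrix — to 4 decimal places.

0.8597

A = D + L + U where D = diag(13, 27, 5, 22, -19, 14).
T_J = -D⁻¹(L+U): T[3,1] = -(6)/(22) = -0.2727; T[3,3] = 0.
  T[0,:] = [+0.0000  -0.3846  +0.3077  -0.4615  -0.4615  -0.2308]
  T[1,:] = [-0.1852  +0.0000  -0.2222  -0.1852  +0.1481  +0.0741]
  T[2,:] = [+0.6000  -0.2000  +0.0000  +0.2000  -0.2000  +0.4000]
  T[3,:] = [+0.0455  -0.2727  +0.1818  +0.0000  -0.1818  +0.1364]
  T[4,:] = [-0.1053  +0.1579  -0.2105  -0.1053  +0.0000  +0.2632]
  T[5,:] = [-0.3571  +0.3571  -0.2143  +0.3571  +0.2857  +0.0000]
|eigenvalues of T|: 0.8597, 0.4600, 0.4600, 0.3386, 0.1588, 0.1588.
ρ(T) = max|λ| = 0.8597; 0.8597 < 1: convergent.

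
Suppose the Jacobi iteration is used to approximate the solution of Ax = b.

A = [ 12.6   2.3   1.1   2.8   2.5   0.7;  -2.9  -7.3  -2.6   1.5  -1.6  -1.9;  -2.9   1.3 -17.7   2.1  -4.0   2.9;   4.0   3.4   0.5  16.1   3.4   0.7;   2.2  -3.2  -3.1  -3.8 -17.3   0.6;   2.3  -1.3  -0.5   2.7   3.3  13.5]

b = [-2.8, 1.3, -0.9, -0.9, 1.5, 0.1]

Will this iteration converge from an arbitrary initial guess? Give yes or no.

Split A = D + L + U, D = diag(12.6, -7.3, -17.7, 16.1, -17.3, 13.5).
Jacobi: T = -D⁻¹(L+U), T[3,4] = -(3.4)/(16.1) = -0.2112; T[3,3] = 0.
  T[0,:] = [+0.0000 -0.1825 -0.0873 -0.2222 -0.1984 -0.0556]
  T[1,:] = [-0.3973 +0.0000 -0.3562 +0.2055 -0.2192 -0.2603]
  T[2,:] = [-0.1638 +0.0734 +0.0000 +0.1186 -0.2260 +0.1638]
  T[3,:] = [-0.2484 -0.2112 -0.0311 +0.0000 -0.2112 -0.0435]
  T[4,:] = [+0.1272 -0.1850 -0.1792 -0.2197 +0.0000 +0.0347]
  T[5,:] = [-0.1704 +0.0963 +0.0370 -0.2000 -0.2444 +0.0000]
eigenvalue magnitudes: 0.5116, 0.3431, 0.3431, 0.3281, 0.2540, 0.0979.
ρ = 0.5116; 0.5116 < 1, so it converges for any x₀.

yes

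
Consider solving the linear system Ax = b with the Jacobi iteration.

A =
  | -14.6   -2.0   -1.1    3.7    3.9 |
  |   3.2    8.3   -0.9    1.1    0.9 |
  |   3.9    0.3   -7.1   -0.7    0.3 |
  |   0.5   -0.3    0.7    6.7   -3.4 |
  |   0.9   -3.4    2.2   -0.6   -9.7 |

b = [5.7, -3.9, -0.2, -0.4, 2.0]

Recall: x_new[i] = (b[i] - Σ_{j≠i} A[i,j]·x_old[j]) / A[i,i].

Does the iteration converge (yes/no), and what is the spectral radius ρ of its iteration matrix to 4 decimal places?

Let D = diag(-14.6, 8.3, -7.1, 6.7, -9.7); L, U the strict triangles.
T_J = -D⁻¹(L+U): T[4,3] = -(-0.6)/(-9.7) = -0.0619; T[4,4] = 0.
  T[0,:] = [+0.0000, -0.1370, -0.0753, +0.2534, +0.2671]
  T[1,:] = [-0.3855, +0.0000, +0.1084, -0.1325, -0.1084]
  T[2,:] = [+0.5493, +0.0423, +0.0000, -0.0986, +0.0423]
  T[3,:] = [-0.0746, +0.0448, -0.1045, +0.0000, +0.5075]
  T[4,:] = [+0.0928, -0.3505, +0.2268, -0.0619, +0.0000]
eigenvalue magnitudes: 0.5278, 0.4227, 0.4227, 0.3553, 0.0203.
ρ(T) = max|λ| = 0.5278; 0.5278 < 1: convergent.

yes, ρ = 0.5278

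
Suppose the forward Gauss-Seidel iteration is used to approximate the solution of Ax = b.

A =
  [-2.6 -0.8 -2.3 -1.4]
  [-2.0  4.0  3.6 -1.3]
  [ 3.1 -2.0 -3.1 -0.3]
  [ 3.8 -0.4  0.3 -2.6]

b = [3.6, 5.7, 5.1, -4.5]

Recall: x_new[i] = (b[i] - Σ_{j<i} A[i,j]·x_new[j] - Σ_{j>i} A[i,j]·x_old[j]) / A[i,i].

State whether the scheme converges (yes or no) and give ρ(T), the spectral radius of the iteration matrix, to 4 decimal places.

no, ρ = 1.5857

Diagonal D = diag(-2.6, 4, -3.1, -2.6); L, U strict lower/upper.
GS T = -(D+L)⁻¹U: row 0 first, T[0,2] = -(-2.3)/(-2.6) = -0.8846; later rows by forward substitution.
  T[0,:] = [+0.0000, -0.3077, -0.8846, -0.5385]
  T[1,:] = [+0.0000, -0.1538, -1.3423, +0.0558]
  T[2,:] = [+0.0000, -0.2084, -0.0186, -0.6712]
  T[3,:] = [+0.0000, -0.4501, -1.0885, -0.8730]
eigenvalue magnitudes: 1.5857, 0.4898, 0.0504, 0.0000.
ρ(T) = max|λ| = 1.5857; 1.5857 > 1, so it fails to converge.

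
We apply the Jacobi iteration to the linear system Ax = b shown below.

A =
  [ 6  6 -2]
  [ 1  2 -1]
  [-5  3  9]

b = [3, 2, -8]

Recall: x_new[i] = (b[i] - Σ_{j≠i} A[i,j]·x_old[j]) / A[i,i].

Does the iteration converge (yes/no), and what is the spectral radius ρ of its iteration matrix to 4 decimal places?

Diagonal D = diag(6, 2, 9); L, U strict lower/upper.
T_J = -D⁻¹(L+U): T[0,2] = -(-2)/(6) = +0.3333; T[0,0] = 0.
  T[0,:] = [+0.0000, -1.0000, +0.3333]
  T[1,:] = [-0.5000, +0.0000, +0.5000]
  T[2,:] = [+0.5556, -0.3333, +0.0000]
|roots of det(T-λI)|: 0.8784, 0.5030, 0.5030.
ρ = 0.8784; 0.8784 < 1 ⇒ converges.

yes, ρ = 0.8784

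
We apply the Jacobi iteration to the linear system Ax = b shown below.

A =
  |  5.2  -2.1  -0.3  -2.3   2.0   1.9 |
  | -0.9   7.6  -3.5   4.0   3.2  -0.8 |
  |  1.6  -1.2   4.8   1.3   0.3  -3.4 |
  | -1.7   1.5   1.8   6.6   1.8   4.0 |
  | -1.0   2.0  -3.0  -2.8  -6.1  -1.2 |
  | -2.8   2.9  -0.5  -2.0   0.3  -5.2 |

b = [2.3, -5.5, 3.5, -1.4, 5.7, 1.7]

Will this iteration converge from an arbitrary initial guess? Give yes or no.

no

Split A = D + L + U, D = diag(5.2, 7.6, 4.8, 6.6, -6.1, -5.2).
Jacobi T = -D⁻¹(L+U): T[4,3] = -(-2.8)/(-6.1) = -0.4590; T[4,4] = 0.
  T[0,:] = [+0.0000  +0.4038  +0.0577  +0.4423  -0.3846  -0.3654]
  T[1,:] = [+0.1184  +0.0000  +0.4605  -0.5263  -0.4211  +0.1053]
  T[2,:] = [-0.3333  +0.2500  +0.0000  -0.2708  -0.0625  +0.7083]
  T[3,:] = [+0.2576  -0.2273  -0.2727  +0.0000  -0.2727  -0.6061]
  T[4,:] = [-0.1639  +0.3279  -0.4918  -0.4590  +0.0000  -0.1967]
  T[5,:] = [-0.5385  +0.5577  -0.0962  -0.3846  +0.0577  +0.0000]
moduli |λ_i(T)| = 1.1298, 0.7469, 0.7469, 0.4298, 0.3602, 0.3602.
spectral radius ρ = 1.1298; 1.1298 > 1: divergent.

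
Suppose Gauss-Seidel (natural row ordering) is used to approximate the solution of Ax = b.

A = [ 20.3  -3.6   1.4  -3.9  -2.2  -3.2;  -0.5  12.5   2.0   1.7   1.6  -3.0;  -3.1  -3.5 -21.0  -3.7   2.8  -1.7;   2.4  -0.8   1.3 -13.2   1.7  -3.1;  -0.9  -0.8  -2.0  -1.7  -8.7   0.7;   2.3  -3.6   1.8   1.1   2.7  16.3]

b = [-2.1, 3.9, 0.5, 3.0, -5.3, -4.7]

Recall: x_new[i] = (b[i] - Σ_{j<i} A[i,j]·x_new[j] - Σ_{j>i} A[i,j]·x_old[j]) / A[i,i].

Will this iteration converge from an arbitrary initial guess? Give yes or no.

yes

A = D + L + U where D = diag(20.3, 12.5, -21, -13.2, -8.7, 16.3).
GS T = -(D+L)⁻¹U: row 0 first, T[0,3] = -(-3.9)/(20.3) = +0.1921; later rows by forward substitution.
  T[0,:] = [+0.0000, +0.1773, -0.0690, +0.1921, +0.1084, +0.1576]
  T[1,:] = [+0.0000, +0.0071, -0.1628, -0.1283, -0.1237, +0.2463]
  T[2,:] = [+0.0000, -0.0274, +0.0373, -0.1832, +0.1379, -0.1453]
  T[3,:] = [+0.0000, +0.0291, +0.0010, +0.0247, +0.1696, -0.2354]
  T[4,:] = [+0.0000, -0.0184, +0.0133, +0.0292, -0.0647, +0.1209]
  T[5,:] = [+0.0000, -0.0194, -0.0326, -0.0417, -0.0586, +0.0441]
|eigenvalues of T|: 0.1641, 0.1232, 0.0821, 0.0821, 0.0537, 0.0000.
ρ(T) = max|λ| = 0.1641; 0.1641 < 1: convergent.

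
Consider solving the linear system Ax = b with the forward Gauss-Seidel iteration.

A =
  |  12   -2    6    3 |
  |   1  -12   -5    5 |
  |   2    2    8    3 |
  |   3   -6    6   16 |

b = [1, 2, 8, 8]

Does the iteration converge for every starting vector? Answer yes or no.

yes

Let D = diag(12, -12, 8, 16); L, U the strict triangles.
GS T = -(D+L)⁻¹U: row 0 first, T[0,1] = -(-2)/(12) = +0.1667; later rows by forward substitution.
  T[0,:] = [+0.0000  +0.1667  -0.5000  -0.2500]
  T[1,:] = [+0.0000  +0.0139  -0.4583  +0.3958]
  T[2,:] = [+0.0000  -0.0451  +0.2396  -0.4115]
  T[3,:] = [+0.0000  -0.0091  -0.1680  +0.3496]
|roots of det(T-λI)|: 0.5786, 0.1049, 0.0804, 0.0000.
spectral radius ρ = 0.5786; 0.5786 < 1 ⇒ converges.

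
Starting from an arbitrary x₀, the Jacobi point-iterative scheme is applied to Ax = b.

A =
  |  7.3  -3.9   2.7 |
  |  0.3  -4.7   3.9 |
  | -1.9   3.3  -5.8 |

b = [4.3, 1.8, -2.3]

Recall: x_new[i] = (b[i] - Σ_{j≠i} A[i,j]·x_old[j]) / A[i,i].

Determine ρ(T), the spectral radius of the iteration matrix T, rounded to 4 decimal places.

0.8968

A = D + L + U where D = diag(7.3, -4.7, -5.8).
T_J = -D⁻¹(L+U): T[0,1] = -(-3.9)/(7.3) = +0.5342; T[0,0] = 0.
  T[0,:] = [+0.0000, +0.5342, -0.3699]
  T[1,:] = [+0.0638, +0.0000, +0.8298]
  T[2,:] = [-0.3276, +0.5690, +0.0000]
eigenvalue magnitudes: 0.8968, 0.6039, 0.2930.
ρ(T) = max|λ| = 0.8968; 0.8968 < 1: convergent.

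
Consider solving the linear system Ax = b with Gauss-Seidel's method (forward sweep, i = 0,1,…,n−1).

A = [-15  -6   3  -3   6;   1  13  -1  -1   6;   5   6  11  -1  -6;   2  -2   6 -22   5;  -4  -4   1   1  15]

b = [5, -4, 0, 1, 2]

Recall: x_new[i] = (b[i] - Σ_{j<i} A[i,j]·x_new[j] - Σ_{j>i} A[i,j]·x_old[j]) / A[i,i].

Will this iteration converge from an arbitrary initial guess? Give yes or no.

yes

Write A = D+L+U with D = diag(-15, 13, 11, -22, 15).
T_GS = -(D+L)⁻¹U: row 0 first, T[0,1] = -(-6)/(-15) = -0.4000; later rows by forward substitution.
  T[0,:] = [+0.0000 -0.4000 +0.2000 -0.2000 +0.4000]
  T[1,:] = [+0.0000 +0.0308 +0.0615 +0.0923 -0.4923]
  T[2,:] = [+0.0000 +0.1650 -0.1245 +0.1315 +0.6322]
  T[3,:] = [+0.0000 +0.0058 -0.0214 +0.0093 +0.4808]
  T[4,:] = [+0.0000 -0.1099 +0.0795 -0.0381 -0.0988]
|λ(T)| sorted: 0.4275, 0.1399, 0.1399, 0.0203, 0.0000.
ρ = 0.4275; 0.4275 < 1: convergent.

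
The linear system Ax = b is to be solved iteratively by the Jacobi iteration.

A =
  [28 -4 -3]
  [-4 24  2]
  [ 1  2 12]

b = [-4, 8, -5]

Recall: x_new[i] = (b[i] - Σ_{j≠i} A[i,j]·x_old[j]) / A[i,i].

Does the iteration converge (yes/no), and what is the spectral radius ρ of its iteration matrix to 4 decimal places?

Split A = D + L + U, D = diag(28, 24, 12).
Jacobi: T = -D⁻¹(L+U), T[2,1] = -(2)/(12) = -0.1667; T[2,2] = 0.
  T[0,:] = [+0.0000 +0.1429 +0.1071]
  T[1,:] = [+0.1667 +0.0000 -0.0833]
  T[2,:] = [-0.0833 -0.1667 +0.0000]
eigenvalue magnitudes: 0.1971, 0.1003, 0.1003.
ρ = 0.1971; 0.1971 < 1: convergent.

yes, ρ = 0.1971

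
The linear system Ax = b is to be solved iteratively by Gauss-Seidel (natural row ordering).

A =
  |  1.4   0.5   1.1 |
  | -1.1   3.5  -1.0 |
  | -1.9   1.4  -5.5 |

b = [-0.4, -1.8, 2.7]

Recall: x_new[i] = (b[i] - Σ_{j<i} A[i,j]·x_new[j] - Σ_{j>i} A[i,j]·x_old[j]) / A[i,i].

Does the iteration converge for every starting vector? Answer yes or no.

yes

A = D + L + U where D = diag(1.4, 3.5, -5.5).
GS T = -(D+L)⁻¹U: row 0 first, T[0,1] = -(0.5)/(1.4) = -0.3571; later rows by forward substitution.
  T[0,:] = [+0.0000  -0.3571  -0.7857]
  T[1,:] = [+0.0000  -0.1122  +0.0388]
  T[2,:] = [+0.0000  +0.0948  +0.2813]
|eigenvalues of T|: 0.2904, 0.1214, 0.0000.
spectral radius ρ = 0.2904; 0.2904 < 1 ⇒ converges.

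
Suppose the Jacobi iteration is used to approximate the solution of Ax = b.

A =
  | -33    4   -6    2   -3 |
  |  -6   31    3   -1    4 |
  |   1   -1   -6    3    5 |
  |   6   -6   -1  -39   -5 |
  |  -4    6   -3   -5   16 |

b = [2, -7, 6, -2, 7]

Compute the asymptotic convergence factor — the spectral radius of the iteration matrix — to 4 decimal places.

0.4567

Write A = D+L+U with D = diag(-33, 31, -6, -39, 16).
Jacobi T = -D⁻¹(L+U): T[4,2] = -(-3)/(16) = +0.1875; T[4,4] = 0.
  T[0,:] = [+0.0000 +0.1212 -0.1818 +0.0606 -0.0909]
  T[1,:] = [+0.1935 +0.0000 -0.0968 +0.0323 -0.1290]
  T[2,:] = [+0.1667 -0.1667 +0.0000 +0.5000 +0.8333]
  T[3,:] = [+0.1538 -0.1538 -0.0256 +0.0000 -0.1282]
  T[4,:] = [+0.2500 -0.3750 +0.1875 +0.3125 +0.0000]
moduli |λ_i(T)| = 0.4567, 0.3746, 0.2496, 0.2496, 0.1288.
ρ = 0.4567; 0.4567 < 1, so it converges for any x₀.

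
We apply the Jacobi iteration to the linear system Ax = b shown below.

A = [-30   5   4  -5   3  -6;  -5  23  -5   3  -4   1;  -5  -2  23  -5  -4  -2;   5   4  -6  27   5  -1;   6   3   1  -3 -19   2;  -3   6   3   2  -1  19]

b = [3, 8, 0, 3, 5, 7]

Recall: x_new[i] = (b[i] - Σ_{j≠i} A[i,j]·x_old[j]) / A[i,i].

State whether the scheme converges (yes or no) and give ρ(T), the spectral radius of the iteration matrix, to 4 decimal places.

yes, ρ = 0.5628

A = D + L + U where D = diag(-30, 23, 23, 27, -19, 19).
Jacobi: T = -D⁻¹(L+U), T[3,0] = -(5)/(27) = -0.1852; T[3,3] = 0.
  T[0,:] = [+0.0000, +0.1667, +0.1333, -0.1667, +0.1000, -0.2000]
  T[1,:] = [+0.2174, +0.0000, +0.2174, -0.1304, +0.1739, -0.0435]
  T[2,:] = [+0.2174, +0.0870, +0.0000, +0.2174, +0.1739, +0.0870]
  T[3,:] = [-0.1852, -0.1481, +0.2222, +0.0000, -0.1852, +0.0370]
  T[4,:] = [+0.3158, +0.1579, +0.0526, -0.1579, +0.0000, +0.1053]
  T[5,:] = [+0.1579, -0.3158, -0.1579, -0.1053, +0.0526, +0.0000]
|λ(T)| sorted: 0.5628, 0.3805, 0.2697, 0.1681, 0.1681, 0.1403.
spectral radius ρ = 0.5628; 0.5628 < 1: convergent.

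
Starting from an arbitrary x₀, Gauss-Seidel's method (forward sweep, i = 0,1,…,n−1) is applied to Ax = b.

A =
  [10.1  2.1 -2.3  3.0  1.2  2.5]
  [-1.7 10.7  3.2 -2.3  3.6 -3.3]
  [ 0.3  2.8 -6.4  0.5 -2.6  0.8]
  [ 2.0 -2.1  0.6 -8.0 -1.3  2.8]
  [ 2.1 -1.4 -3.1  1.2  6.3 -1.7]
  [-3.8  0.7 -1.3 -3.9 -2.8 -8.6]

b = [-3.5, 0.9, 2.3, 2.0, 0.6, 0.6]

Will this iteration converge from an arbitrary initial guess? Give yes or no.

yes

Let D = diag(10.1, 10.7, -6.4, -8, 6.3, -8.6); L, U the strict triangles.
GS T = -(D+L)⁻¹U: row 0 first, T[0,5] = -(2.5)/(10.1) = -0.2475; later rows by forward substitution.
  T[0,:] = [+0.0000  -0.2079  +0.2277  -0.2970  -0.1188  -0.2475]
  T[1,:] = [+0.0000  -0.0330  -0.2629  +0.1678  -0.3553  +0.2691]
  T[2,:] = [+0.0000  -0.0242  -0.1043  +0.1376  -0.5673  +0.2311]
  T[3,:] = [+0.0000  -0.0451  +0.1181  -0.1080  -0.1415  +0.2348]
  T[4,:] = [+0.0000  +0.0587  -0.2082  +0.2246  -0.2915  +0.4811]
  T[5,:] = [+0.0000  +0.0942  -0.0920  +0.1000  +0.2684  -0.1668]
|roots of det(T-λI)|: 0.6798, 0.2905, 0.2539, 0.0433, 0.0433, 0.0000.
ρ(T) = max|λ| = 0.6798; 0.6798 < 1, so it converges for any x₀.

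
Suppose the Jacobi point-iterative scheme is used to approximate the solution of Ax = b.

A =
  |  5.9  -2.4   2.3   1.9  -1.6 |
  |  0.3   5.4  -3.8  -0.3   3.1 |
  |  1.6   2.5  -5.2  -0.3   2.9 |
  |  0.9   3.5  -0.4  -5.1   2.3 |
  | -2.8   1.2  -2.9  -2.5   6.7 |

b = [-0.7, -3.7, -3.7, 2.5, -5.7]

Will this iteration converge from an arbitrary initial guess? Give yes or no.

no

Split A = D + L + U, D = diag(5.9, 5.4, -5.2, -5.1, 6.7).
Jacobi: T = -D⁻¹(L+U), T[2,4] = -(2.9)/(-5.2) = +0.5577; T[2,2] = 0.
  T[0,:] = [+0.0000, +0.4068, -0.3898, -0.3220, +0.2712]
  T[1,:] = [-0.0556, +0.0000, +0.7037, +0.0556, -0.5741]
  T[2,:] = [+0.3077, +0.4808, +0.0000, -0.0577, +0.5577]
  T[3,:] = [+0.1765, +0.6863, -0.0784, +0.0000, +0.4510]
  T[4,:] = [+0.4179, -0.1791, +0.4328, +0.3731, +0.0000]
|roots of det(T-λI)|: 1.1463, 0.5259, 0.2994, 0.2994, 0.2360.
spectral radius ρ = 1.1463; 1.1463 > 1 ⇒ diverges.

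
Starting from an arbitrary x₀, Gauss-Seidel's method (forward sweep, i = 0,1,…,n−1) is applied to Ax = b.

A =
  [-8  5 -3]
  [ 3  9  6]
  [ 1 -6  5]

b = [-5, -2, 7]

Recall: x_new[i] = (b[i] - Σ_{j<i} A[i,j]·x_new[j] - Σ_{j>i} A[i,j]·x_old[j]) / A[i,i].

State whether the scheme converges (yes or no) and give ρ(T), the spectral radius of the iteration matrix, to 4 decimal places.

yes, ρ = 0.8782

A = D + L + U where D = diag(-8, 9, 5).
GS T = -(D+L)⁻¹U: row 0 first, T[0,2] = -(-3)/(-8) = -0.3750; later rows by forward substitution.
  T[0,:] = [+0.0000  +0.6250  -0.3750]
  T[1,:] = [+0.0000  -0.2083  -0.5417]
  T[2,:] = [+0.0000  -0.3750  -0.5750]
|λ(T)| sorted: 0.8782, 0.0949, 0.0000.
ρ = 0.8782; 0.8782 < 1 ⇒ converges.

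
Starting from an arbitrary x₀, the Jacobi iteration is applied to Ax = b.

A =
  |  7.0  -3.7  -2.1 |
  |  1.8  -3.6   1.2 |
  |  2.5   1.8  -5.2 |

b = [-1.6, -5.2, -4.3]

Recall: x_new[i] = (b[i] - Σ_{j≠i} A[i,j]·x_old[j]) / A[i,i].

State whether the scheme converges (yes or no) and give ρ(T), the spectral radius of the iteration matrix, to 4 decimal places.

yes, ρ = 0.8298

Let D = diag(7, -3.6, -5.2); L, U the strict triangles.
T_J = -D⁻¹(L+U): T[2,0] = -(2.5)/(-5.2) = +0.4808; T[2,2] = 0.
  T[0,:] = [+0.0000, +0.5286, +0.3000]
  T[1,:] = [+0.5000, +0.0000, +0.3333]
  T[2,:] = [+0.4808, +0.3462, +0.0000]
moduli |λ_i(T)| = 0.8298, 0.5014, 0.3284.
ρ(T) = max|λ| = 0.8298; 0.8298 < 1: convergent.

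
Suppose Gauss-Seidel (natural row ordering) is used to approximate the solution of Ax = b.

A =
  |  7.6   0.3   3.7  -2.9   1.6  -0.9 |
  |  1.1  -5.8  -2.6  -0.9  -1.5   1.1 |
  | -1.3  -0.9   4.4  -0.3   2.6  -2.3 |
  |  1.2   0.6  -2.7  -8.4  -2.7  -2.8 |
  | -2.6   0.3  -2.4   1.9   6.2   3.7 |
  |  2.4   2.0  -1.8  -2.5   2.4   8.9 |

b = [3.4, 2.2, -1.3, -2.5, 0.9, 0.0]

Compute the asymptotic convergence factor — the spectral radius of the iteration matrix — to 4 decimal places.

Write A = D+L+U with D = diag(7.6, -5.8, 4.4, -8.4, 6.2, 8.9).
Gauss-Seidel: T = -(D+L)⁻¹U, row 0 first, T[0,3] = -(-2.9)/(7.6) = +0.3816; later rows by forward substitution.
  T[0,:] = [+0.0000 -0.0395 -0.4868 +0.3816 -0.2105 +0.1184]
  T[1,:] = [+0.0000 -0.0075 -0.5406 -0.0828 -0.2985 +0.2121]
  T[2,:] = [+0.0000 -0.0132 -0.2544 +0.1640 -0.7142 +0.6011]
  T[3,:] = [+0.0000 -0.0019 -0.0264 -0.0041 -0.1433 -0.4945]
  T[4,:] = [+0.0000 -0.0207 -0.2684 +0.2288 -0.3064 -0.1732]
  T[5,:] = [+0.0000 +0.0147 +0.2663 -0.1140 +0.0218 -0.0502]
|λ(T)| sorted: 0.8427, 0.4638, 0.1711, 0.1711, 0.0055, 0.0000.
ρ(T) = max|λ| = 0.8427; 0.8427 < 1: convergent.

0.8427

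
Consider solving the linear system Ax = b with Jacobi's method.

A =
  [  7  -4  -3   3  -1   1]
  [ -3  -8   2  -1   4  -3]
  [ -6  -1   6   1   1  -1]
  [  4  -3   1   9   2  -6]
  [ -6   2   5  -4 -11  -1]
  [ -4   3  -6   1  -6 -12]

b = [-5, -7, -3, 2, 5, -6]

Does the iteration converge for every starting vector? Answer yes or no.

no

Write A = D+L+U with D = diag(7, -8, 6, 9, -11, -12).
Jacobi T = -D⁻¹(L+U): T[2,1] = -(-1)/(6) = +0.1667; T[2,2] = 0.
  T[0,:] = [+0.0000 +0.5714 +0.4286 -0.4286 +0.1429 -0.1429]
  T[1,:] = [-0.3750 +0.0000 +0.2500 -0.1250 +0.5000 -0.3750]
  T[2,:] = [+1.0000 +0.1667 +0.0000 -0.1667 -0.1667 +0.1667]
  T[3,:] = [-0.4444 +0.3333 -0.1111 +0.0000 -0.2222 +0.6667]
  T[4,:] = [-0.5455 +0.1818 +0.4545 -0.3636 +0.0000 -0.0909]
  T[5,:] = [-0.3333 +0.2500 -0.5000 +0.0833 -0.5000 +0.0000]
moduli |λ_i(T)| = 1.1374, 0.6244, 0.6244, 0.3635, 0.3635, 0.3035.
ρ(T) = max|λ| = 1.1374; 1.1374 > 1, so it fails to converge.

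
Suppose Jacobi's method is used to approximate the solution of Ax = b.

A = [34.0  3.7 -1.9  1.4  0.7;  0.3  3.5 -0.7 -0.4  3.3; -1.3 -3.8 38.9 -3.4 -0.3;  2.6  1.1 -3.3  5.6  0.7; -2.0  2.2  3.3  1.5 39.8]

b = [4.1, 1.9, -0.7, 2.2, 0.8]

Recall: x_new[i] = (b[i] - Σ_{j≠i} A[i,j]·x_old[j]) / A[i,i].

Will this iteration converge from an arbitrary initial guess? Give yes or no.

Let D = diag(34, 3.5, 38.9, 5.6, 39.8); L, U the strict triangles.
Jacobi T = -D⁻¹(L+U): T[3,2] = -(-3.3)/(5.6) = +0.5893; T[3,3] = 0.
  T[0,:] = [+0.0000 -0.1088 +0.0559 -0.0412 -0.0206]
  T[1,:] = [-0.0857 +0.0000 +0.2000 +0.1143 -0.9429]
  T[2,:] = [+0.0334 +0.0977 +0.0000 +0.0874 +0.0077]
  T[3,:] = [-0.4643 -0.1964 +0.5893 +0.0000 -0.1250]
  T[4,:] = [+0.0503 -0.0553 -0.0829 -0.0377 +0.0000]
|λ(T)| sorted: 0.3868, 0.2569, 0.2569, 0.0667, 0.0667.
ρ = 0.3868; 0.3868 < 1: convergent.

yes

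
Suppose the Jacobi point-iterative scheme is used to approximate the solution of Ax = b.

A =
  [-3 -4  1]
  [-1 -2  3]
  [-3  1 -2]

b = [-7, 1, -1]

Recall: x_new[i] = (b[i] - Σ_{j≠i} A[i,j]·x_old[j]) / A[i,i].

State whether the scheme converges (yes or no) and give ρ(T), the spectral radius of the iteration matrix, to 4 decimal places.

no, ρ = 1.6413

Split A = D + L + U, D = diag(-3, -2, -2).
Jacobi: T = -D⁻¹(L+U), T[2,0] = -(-3)/(-2) = -1.5000; T[2,2] = 0.
  T[0,:] = [+0.0000  -1.3333  +0.3333]
  T[1,:] = [-0.5000  +0.0000  +1.5000]
  T[2,:] = [-1.5000  +0.5000  +0.0000]
|λ(T)| sorted: 1.6413, 1.3331, 1.3331.
spectral radius ρ = 1.6413; 1.6413 > 1: divergent.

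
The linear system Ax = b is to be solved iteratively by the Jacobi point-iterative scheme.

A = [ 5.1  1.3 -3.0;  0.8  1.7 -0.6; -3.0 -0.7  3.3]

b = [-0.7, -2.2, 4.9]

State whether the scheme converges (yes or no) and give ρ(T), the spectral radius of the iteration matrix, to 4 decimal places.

yes, ρ = 0.9378

A = D + L + U where D = diag(5.1, 1.7, 3.3).
Jacobi: T = -D⁻¹(L+U), T[0,2] = -(-3)/(5.1) = +0.5882; T[0,0] = 0.
  T[0,:] = [+0.0000 -0.2549 +0.5882]
  T[1,:] = [-0.4706 +0.0000 +0.3529]
  T[2,:] = [+0.9091 +0.2121 +0.0000]
eigenvalue magnitudes: 0.9378, 0.7335, 0.2043.
ρ(T) = max|λ| = 0.9378; 0.9378 < 1: convergent.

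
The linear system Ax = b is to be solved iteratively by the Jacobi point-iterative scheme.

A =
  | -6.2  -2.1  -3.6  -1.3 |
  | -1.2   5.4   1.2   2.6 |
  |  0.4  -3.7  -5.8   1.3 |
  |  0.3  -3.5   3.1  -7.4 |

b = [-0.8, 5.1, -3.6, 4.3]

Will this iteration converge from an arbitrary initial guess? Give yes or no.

A = D + L + U where D = diag(-6.2, 5.4, -5.8, -7.4).
Jacobi T = -D⁻¹(L+U): T[0,2] = -(-3.6)/(-6.2) = -0.5806; T[0,0] = 0.
  T[0,:] = [+0.0000  -0.3387  -0.5806  -0.2097]
  T[1,:] = [+0.2222  +0.0000  -0.2222  -0.4815]
  T[2,:] = [+0.0690  -0.6379  +0.0000  +0.2241]
  T[3,:] = [+0.0405  -0.4730  +0.4189  +0.0000]
|λ(T)| sorted: 0.8386, 0.4836, 0.4836, 0.2049.
spectral radius ρ = 0.8386; 0.8386 < 1, so it converges for any x₀.

yes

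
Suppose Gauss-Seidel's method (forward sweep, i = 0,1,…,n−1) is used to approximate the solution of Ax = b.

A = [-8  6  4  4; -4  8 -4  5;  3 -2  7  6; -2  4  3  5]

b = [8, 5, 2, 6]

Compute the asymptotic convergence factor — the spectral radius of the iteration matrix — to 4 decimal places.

Split A = D + L + U, D = diag(-8, 8, 7, 5).
GS T = -(D+L)⁻¹U: row 0 first, T[0,1] = -(6)/(-8) = +0.7500; later rows by forward substitution.
  T[0,:] = [+0.0000, +0.7500, +0.5000, +0.5000]
  T[1,:] = [+0.0000, +0.3750, +0.7500, -0.3750]
  T[2,:] = [+0.0000, -0.2143, +0.0000, -1.1786]
  T[3,:] = [+0.0000, +0.1286, -0.4000, +1.2071]
|eigenvalues of T|: 1.3760, 0.4256, 0.2195, 0.0000.
ρ = 1.3760; 1.3760 > 1 ⇒ diverges.

1.3760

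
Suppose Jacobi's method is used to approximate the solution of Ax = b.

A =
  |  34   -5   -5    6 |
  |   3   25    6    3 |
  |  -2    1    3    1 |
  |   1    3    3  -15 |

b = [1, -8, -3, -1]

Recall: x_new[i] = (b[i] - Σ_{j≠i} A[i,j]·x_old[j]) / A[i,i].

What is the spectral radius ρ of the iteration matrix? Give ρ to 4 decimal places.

Split A = D + L + U, D = diag(34, 25, 3, -15).
T_J = -D⁻¹(L+U): T[0,3] = -(6)/(34) = -0.1765; T[0,0] = 0.
  T[0,:] = [+0.0000 +0.1471 +0.1471 -0.1765]
  T[1,:] = [-0.1200 +0.0000 -0.2400 -0.1200]
  T[2,:] = [+0.6667 -0.3333 +0.0000 -0.3333]
  T[3,:] = [+0.0667 +0.2000 +0.2000 +0.0000]
|eigenvalues of T|: 0.3830, 0.2784, 0.2441, 0.2441.
ρ = 0.3830; 0.3830 < 1, so it converges for any x₀.

0.3830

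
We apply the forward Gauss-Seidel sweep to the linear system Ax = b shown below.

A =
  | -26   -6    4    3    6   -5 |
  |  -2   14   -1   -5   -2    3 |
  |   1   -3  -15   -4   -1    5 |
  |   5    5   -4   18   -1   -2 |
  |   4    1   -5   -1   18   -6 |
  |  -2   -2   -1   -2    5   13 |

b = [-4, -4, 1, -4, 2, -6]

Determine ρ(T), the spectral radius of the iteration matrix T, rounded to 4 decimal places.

0.6386

A = D + L + U where D = diag(-26, 14, -15, 18, 18, 13).
T_GS = -(D+L)⁻¹U: row 0 first, T[0,1] = -(-6)/(-26) = -0.2308; later rows by forward substitution.
  T[0,:] = [+0.0000  -0.2308  +0.1538  +0.1154  +0.2308  -0.1923]
  T[1,:] = [+0.0000  -0.0330  +0.0934  +0.3736  +0.1758  -0.2418]
  T[2,:] = [+0.0000  -0.0088  -0.0084  -0.3337  -0.0864  +0.3689]
  T[3,:] = [+0.0000  +0.0713  -0.0706  -0.2100  -0.0766  +0.3137]
  T[4,:] = [+0.0000  +0.0546  -0.0456  -0.1508  -0.0893  +0.5094]
  T[5,:] = [+0.0000  -0.0513  +0.0441  +0.0752  +0.0785  -0.1861]
moduli |λ_i(T)| = 0.6386, 0.1081, 0.1081, 0.0812, 0.0207, 0.0000.
spectral radius ρ = 0.6386; 0.6386 < 1, so it converges for any x₀.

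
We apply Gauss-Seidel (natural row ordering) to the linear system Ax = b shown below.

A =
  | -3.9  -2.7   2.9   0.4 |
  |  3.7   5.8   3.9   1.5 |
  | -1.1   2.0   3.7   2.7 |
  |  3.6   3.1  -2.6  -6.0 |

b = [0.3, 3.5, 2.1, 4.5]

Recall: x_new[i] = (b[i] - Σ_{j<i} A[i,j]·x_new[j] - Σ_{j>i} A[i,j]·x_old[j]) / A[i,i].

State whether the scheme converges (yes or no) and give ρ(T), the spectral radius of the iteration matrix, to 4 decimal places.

no, ρ = 1.4789

Diagonal D = diag(-3.9, 5.8, 3.7, -6); L, U strict lower/upper.
Gauss-Seidel: T = -(D+L)⁻¹U, row 0 first, T[0,3] = -(0.4)/(-3.9) = +0.1026; later rows by forward substitution.
  T[0,:] = [+0.0000, -0.6923, +0.7436, +0.1026]
  T[1,:] = [+0.0000, +0.4416, -1.1468, -0.3240]
  T[2,:] = [+0.0000, -0.4445, +0.8409, -0.5241]
  T[3,:] = [+0.0000, +0.0054, -0.5108, +0.1212]
|roots of det(T-λI)|: 1.4789, 0.4107, 0.3356, 0.0000.
spectral radius ρ = 1.4789; 1.4789 > 1: divergent.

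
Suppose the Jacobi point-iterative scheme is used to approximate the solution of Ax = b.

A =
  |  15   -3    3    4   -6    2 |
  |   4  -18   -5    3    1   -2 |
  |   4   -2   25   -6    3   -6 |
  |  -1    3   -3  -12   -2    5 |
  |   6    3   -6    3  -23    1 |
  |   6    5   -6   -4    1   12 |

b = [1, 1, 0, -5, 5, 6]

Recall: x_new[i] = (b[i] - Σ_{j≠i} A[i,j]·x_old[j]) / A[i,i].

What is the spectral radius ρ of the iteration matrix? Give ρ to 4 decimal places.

0.8562

Write A = D+L+U with D = diag(15, -18, 25, -12, -23, 12).
T_J = -D⁻¹(L+U): T[2,4] = -(3)/(25) = -0.1200; T[2,2] = 0.
  T[0,:] = [+0.0000  +0.2000  -0.2000  -0.2667  +0.4000  -0.1333]
  T[1,:] = [+0.2222  +0.0000  -0.2778  +0.1667  +0.0556  -0.1111]
  T[2,:] = [-0.1600  +0.0800  +0.0000  +0.2400  -0.1200  +0.2400]
  T[3,:] = [-0.0833  +0.2500  -0.2500  +0.0000  -0.1667  +0.4167]
  T[4,:] = [+0.2609  +0.1304  -0.2609  +0.1304  +0.0000  +0.0435]
  T[5,:] = [-0.5000  -0.4167  +0.5000  +0.3333  -0.0833  +0.0000]
|roots of det(T-λI)|: 0.8562, 0.4713, 0.4713, 0.1868, 0.1868, 0.0496.
ρ = 0.8562; 0.8562 < 1 ⇒ converges.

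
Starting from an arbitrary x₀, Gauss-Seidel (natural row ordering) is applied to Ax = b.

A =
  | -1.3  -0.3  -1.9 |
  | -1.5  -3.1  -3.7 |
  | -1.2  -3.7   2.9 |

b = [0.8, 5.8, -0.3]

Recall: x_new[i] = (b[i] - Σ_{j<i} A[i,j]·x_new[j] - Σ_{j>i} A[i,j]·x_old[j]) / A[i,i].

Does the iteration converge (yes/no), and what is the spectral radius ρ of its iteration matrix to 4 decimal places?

no, ρ = 1.2080

A = D + L + U where D = diag(-1.3, -3.1, 2.9).
GS T = -(D+L)⁻¹U: row 0 first, T[0,2] = -(-1.9)/(-1.3) = -1.4615; later rows by forward substitution.
  T[0,:] = [+0.0000 -0.2308 -1.4615]
  T[1,:] = [+0.0000 +0.1117 -0.4864]
  T[2,:] = [+0.0000 +0.0470 -1.2253]
|eigenvalues of T|: 1.2080, 0.0943, 0.0000.
ρ(T) = max|λ| = 1.2080; 1.2080 > 1: divergent.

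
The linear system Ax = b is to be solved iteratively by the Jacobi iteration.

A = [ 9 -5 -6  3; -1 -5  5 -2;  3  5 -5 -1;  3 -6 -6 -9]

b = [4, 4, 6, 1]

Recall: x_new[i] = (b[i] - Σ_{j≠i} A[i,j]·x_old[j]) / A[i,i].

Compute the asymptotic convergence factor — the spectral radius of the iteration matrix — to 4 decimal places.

Diagonal D = diag(9, -5, -5, -9); L, U strict lower/upper.
T_J = -D⁻¹(L+U): T[0,3] = -(3)/(9) = -0.3333; T[0,0] = 0.
  T[0,:] = [+0.0000, +0.5556, +0.6667, -0.3333]
  T[1,:] = [-0.2000, +0.0000, +1.0000, -0.4000]
  T[2,:] = [+0.6000, +1.0000, +0.0000, -0.2000]
  T[3,:] = [+0.3333, -0.6667, -0.6667, +0.0000]
moduli |λ_i(T)| = 1.4167, 1.0382, 0.1904, 0.1904.
ρ(T) = max|λ| = 1.4167; 1.4167 > 1 ⇒ diverges.

1.4167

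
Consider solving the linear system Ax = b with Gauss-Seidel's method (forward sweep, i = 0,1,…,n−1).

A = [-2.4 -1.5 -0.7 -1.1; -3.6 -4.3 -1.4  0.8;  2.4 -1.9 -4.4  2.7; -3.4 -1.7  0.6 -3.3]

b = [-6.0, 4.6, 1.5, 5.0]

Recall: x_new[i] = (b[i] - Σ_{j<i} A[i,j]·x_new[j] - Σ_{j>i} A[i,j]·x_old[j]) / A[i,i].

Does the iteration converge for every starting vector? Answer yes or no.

yes

Write A = D+L+U with D = diag(-2.4, -4.3, -4.4, -3.3).
T_GS = -(D+L)⁻¹U: row 0 first, T[0,3] = -(-1.1)/(-2.4) = -0.4583; later rows by forward substitution.
  T[0,:] = [+0.0000, -0.6250, -0.2917, -0.4583]
  T[1,:] = [+0.0000, +0.5233, -0.0814, +0.5698]
  T[2,:] = [+0.0000, -0.5669, -0.1239, +0.1176]
  T[3,:] = [+0.0000, +0.2713, +0.3199, +0.2001]
eigenvalue magnitudes: 0.6295, 0.4674, 0.4373, 0.0000.
ρ(T) = max|λ| = 0.6295; 0.6295 < 1: convergent.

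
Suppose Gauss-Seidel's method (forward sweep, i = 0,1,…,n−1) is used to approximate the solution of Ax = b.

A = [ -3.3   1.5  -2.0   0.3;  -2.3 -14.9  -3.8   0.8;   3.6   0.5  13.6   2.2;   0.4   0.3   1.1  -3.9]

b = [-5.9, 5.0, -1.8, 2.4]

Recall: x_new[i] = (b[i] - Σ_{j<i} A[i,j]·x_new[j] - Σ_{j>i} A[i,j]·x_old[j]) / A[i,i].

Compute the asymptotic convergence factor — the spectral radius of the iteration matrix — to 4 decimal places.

0.2483

Diagonal D = diag(-3.3, -14.9, 13.6, -3.9); L, U strict lower/upper.
GS T = -(D+L)⁻¹U: row 0 first, T[0,3] = -(0.3)/(-3.3) = +0.0909; later rows by forward substitution.
  T[0,:] = [+0.0000 +0.4545 -0.6061 +0.0909]
  T[1,:] = [+0.0000 -0.0702 -0.1615 +0.0397]
  T[2,:] = [+0.0000 -0.1177 +0.1664 -0.1873]
  T[3,:] = [+0.0000 +0.0080 -0.0277 -0.0404]
|λ(T)| sorted: 0.2483, 0.1353, 0.0572, 0.0000.
ρ = 0.2483; 0.2483 < 1 ⇒ converges.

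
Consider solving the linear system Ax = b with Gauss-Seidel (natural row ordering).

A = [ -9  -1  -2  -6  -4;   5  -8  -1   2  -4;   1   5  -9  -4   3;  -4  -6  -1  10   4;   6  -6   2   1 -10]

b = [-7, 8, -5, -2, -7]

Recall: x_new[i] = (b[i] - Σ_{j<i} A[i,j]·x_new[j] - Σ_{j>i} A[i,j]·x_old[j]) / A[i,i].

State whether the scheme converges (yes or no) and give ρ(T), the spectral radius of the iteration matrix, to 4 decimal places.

no, ρ = 1.1386

Let D = diag(-9, -8, -9, 10, -10); L, U the strict triangles.
GS T = -(D+L)⁻¹U: row 0 first, T[0,4] = -(-4)/(-9) = -0.4444; later rows by forward substitution.
  T[0,:] = [+0.0000 -0.1111 -0.2222 -0.6667 -0.4444]
  T[1,:] = [+0.0000 -0.0694 -0.2639 -0.1667 -0.7778]
  T[2,:] = [+0.0000 -0.0509 -0.1713 -0.6111 -0.1481]
  T[3,:] = [+0.0000 -0.0912 -0.2644 -0.4278 -1.0593]
  T[4,:] = [+0.0000 -0.0443 -0.0357 -0.4650 +0.0644]
|eigenvalues of T|: 1.1386, 0.6074, 0.0463, 0.0463, 0.0000.
spectral radius ρ = 1.1386; 1.1386 > 1: divergent.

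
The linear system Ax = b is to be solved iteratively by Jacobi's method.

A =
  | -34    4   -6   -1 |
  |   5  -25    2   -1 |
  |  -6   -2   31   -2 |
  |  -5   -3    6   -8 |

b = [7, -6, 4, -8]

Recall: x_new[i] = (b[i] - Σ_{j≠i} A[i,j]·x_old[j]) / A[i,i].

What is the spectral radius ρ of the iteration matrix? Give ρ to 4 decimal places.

0.2673

Diagonal D = diag(-34, -25, 31, -8); L, U strict lower/upper.
Jacobi T = -D⁻¹(L+U): T[3,1] = -(-3)/(-8) = -0.3750; T[3,3] = 0.
  T[0,:] = [+0.0000 +0.1176 -0.1765 -0.0294]
  T[1,:] = [+0.2000 +0.0000 +0.0800 -0.0400]
  T[2,:] = [+0.1935 +0.0645 +0.0000 +0.0645]
  T[3,:] = [-0.6250 -0.3750 +0.7500 +0.0000]
moduli |λ_i(T)| = 0.2673, 0.2037, 0.2037, 0.1198.
ρ = 0.2673; 0.2673 < 1: convergent.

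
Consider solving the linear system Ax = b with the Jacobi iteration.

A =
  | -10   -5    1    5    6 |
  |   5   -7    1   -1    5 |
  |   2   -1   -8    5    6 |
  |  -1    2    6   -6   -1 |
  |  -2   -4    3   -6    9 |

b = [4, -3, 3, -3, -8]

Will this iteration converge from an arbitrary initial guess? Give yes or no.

no

Write A = D+L+U with D = diag(-10, -7, -8, -6, 9).
Jacobi T = -D⁻¹(L+U): T[2,3] = -(5)/(-8) = +0.6250; T[2,2] = 0.
  T[0,:] = [+0.0000  -0.5000  +0.1000  +0.5000  +0.6000]
  T[1,:] = [+0.7143  +0.0000  +0.1429  -0.1429  +0.7143]
  T[2,:] = [+0.2500  -0.1250  +0.0000  +0.6250  +0.7500]
  T[3,:] = [-0.1667  +0.3333  +1.0000  +0.0000  -0.1667]
  T[4,:] = [+0.2222  +0.4444  -0.3333  +0.6667  +0.0000]
|λ(T)| sorted: 1.1235, 0.9420, 0.9420, 0.2999, 0.2999.
ρ = 1.1235; 1.1235 > 1: divergent.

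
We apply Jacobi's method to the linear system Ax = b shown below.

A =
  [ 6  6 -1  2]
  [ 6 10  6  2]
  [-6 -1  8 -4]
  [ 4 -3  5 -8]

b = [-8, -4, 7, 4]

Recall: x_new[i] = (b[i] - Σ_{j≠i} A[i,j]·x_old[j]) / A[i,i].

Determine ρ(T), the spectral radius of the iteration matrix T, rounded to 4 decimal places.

1.1284

Diagonal D = diag(6, 10, 8, -8); L, U strict lower/upper.
Jacobi T = -D⁻¹(L+U): T[2,1] = -(-1)/(8) = +0.1250; T[2,2] = 0.
  T[0,:] = [+0.0000  -1.0000  +0.1667  -0.3333]
  T[1,:] = [-0.6000  +0.0000  -0.6000  -0.2000]
  T[2,:] = [+0.7500  +0.1250  +0.0000  +0.5000]
  T[3,:] = [+0.5000  -0.3750  +0.6250  +0.0000]
|roots of det(T-λI)|: 1.1284, 0.6125, 0.6125, 0.0246.
ρ = 1.1284; 1.1284 > 1 ⇒ diverges.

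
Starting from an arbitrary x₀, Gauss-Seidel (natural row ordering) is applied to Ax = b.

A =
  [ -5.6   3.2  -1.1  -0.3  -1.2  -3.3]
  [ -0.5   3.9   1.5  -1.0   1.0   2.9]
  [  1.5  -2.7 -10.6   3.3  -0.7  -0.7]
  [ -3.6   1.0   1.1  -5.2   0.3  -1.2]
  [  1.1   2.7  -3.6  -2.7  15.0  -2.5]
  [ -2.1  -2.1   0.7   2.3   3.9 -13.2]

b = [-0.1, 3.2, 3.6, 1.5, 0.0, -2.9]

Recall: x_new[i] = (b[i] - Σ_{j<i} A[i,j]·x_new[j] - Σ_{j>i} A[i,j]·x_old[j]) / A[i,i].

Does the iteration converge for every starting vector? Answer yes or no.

yes

Write A = D+L+U with D = diag(-5.6, 3.9, -10.6, -5.2, 15, -13.2).
Gauss-Seidel: T = -(D+L)⁻¹U, row 0 first, T[0,5] = -(-3.3)/(-5.6) = -0.5893; later rows by forward substitution.
  T[0,:] = [+0.0000, +0.5714, -0.1964, -0.0536, -0.2143, -0.5893]
  T[1,:] = [+0.0000, +0.0733, -0.4098, +0.2495, -0.2839, -0.8191]
  T[2,:] = [+0.0000, +0.0622, +0.0766, +0.2402, -0.0241, +0.0592]
  T[3,:] = [+0.0000, -0.3684, +0.0734, +0.1359, +0.1464, +0.0322]
  T[4,:] = [+0.0000, -0.1065, +0.1198, +0.0411, +0.0874, +0.3773]
  T[5,:] = [+0.0000, -0.1949, +0.1487, +0.0174, +0.1293, +0.3443]
|roots of det(T-λI)|: 0.7755, 0.2902, 0.2902, 0.0619, 0.0259, 0.0000.
spectral radius ρ = 0.7755; 0.7755 < 1, so it converges for any x₀.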